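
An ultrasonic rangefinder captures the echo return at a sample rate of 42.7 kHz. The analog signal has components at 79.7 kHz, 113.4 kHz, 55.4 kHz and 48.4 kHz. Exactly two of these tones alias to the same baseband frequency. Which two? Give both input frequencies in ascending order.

fs/2 = 21.35 kHz.
79.7 kHz mod fs = 37 kHz.
37 kHz > fs/2 = 21.35 kHz, folds to fs − 37 kHz = 5.7 kHz.
113.4 kHz mod fs = 28 kHz.
28 kHz > fs/2 = 21.35 kHz, folds to fs − 28 kHz = 14.7 kHz.
55.4 kHz mod fs = 12.7 kHz.
12.7 kHz ≤ fs/2 = 21.35 kHz, appears at 12.7 kHz.
48.4 kHz mod fs = 5.7 kHz.
5.7 kHz ≤ fs/2 = 21.35 kHz, appears at 5.7 kHz.
48.4 kHz and 79.7 kHz both map to 5.7 kHz.

48.4 kHz, 79.7 kHz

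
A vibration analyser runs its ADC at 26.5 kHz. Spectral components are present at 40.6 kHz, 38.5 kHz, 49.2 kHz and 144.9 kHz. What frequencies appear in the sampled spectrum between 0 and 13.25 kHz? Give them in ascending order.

fs/2 = 13.25 kHz.
40.6 kHz mod fs = 14.1 kHz.
14.1 kHz > fs/2 = 13.25 kHz, folds to fs − 14.1 kHz = 12.4 kHz.
38.5 kHz mod fs = 12 kHz.
12 kHz ≤ fs/2 = 13.25 kHz, appears at 12 kHz.
49.2 kHz mod fs = 22.7 kHz.
22.7 kHz > fs/2 = 13.25 kHz, folds to fs − 22.7 kHz = 3.8 kHz.
144.9 kHz mod fs = 12.4 kHz.
12.4 kHz ≤ fs/2 = 13.25 kHz, appears at 12.4 kHz.
Distinct values: {3.8 kHz, 12 kHz, 12.4 kHz}.

3.8 kHz, 12 kHz, 12.4 kHz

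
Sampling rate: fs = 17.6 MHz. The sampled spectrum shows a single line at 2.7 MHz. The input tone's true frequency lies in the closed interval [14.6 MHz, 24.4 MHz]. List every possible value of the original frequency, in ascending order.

Frequencies that alias to 2.7 MHz are k·fs ± 2.7 MHz for integer k ≥ 0.
k=0: 2.7 MHz.
k=1: 14.9 MHz, 20.3 MHz.
k=2: 32.5 MHz, 37.9 MHz.
Within [14.6 MHz, 24.4 MHz]: 14.9 MHz, 20.3 MHz.

14.9 MHz, 20.3 MHz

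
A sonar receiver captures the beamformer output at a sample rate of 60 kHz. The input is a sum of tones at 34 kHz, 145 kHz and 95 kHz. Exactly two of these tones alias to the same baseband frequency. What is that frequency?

25 kHz

fs/2 = 30 kHz.
34 kHz > fs/2 = 30 kHz, folds to fs − 34 kHz = 26 kHz.
145 kHz mod fs = 25 kHz.
25 kHz ≤ fs/2 = 30 kHz, appears at 25 kHz.
95 kHz mod fs = 35 kHz.
35 kHz > fs/2 = 30 kHz, folds to fs − 35 kHz = 25 kHz.
95 kHz and 145 kHz both map to 25 kHz.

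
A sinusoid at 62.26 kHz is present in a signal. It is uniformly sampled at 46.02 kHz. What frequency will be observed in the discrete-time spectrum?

62.26 kHz mod fs = 16.24 kHz.
16.24 kHz ≤ fs/2 = 23.01 kHz, appears at 16.24 kHz.

16.24 kHz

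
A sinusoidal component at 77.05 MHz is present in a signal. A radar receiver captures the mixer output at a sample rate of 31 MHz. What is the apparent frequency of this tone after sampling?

77.05 MHz mod fs = 15.05 MHz.
15.05 MHz ≤ fs/2 = 15.5 MHz, appears at 15.05 MHz.

15.05 MHz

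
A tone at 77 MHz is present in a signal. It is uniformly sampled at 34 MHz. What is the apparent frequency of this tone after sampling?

77 MHz mod fs = 9 MHz.
9 MHz ≤ fs/2 = 17 MHz, appears at 9 MHz.

9 MHz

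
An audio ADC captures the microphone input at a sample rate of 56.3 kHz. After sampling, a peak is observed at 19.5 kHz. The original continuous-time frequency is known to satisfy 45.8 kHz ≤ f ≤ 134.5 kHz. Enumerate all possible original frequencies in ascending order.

75.8 kHz, 93.1 kHz, 132.1 kHz

Frequencies that alias to 19.5 kHz are k·fs ± 19.5 kHz for integer k ≥ 0.
k=0: 19.5 kHz.
k=1: 36.8 kHz, 75.8 kHz.
k=2: 93.1 kHz, 132.1 kHz.
k=3: 149.4 kHz, 188.4 kHz.
Within [45.8 kHz, 134.5 kHz]: 75.8 kHz, 93.1 kHz, 132.1 kHz.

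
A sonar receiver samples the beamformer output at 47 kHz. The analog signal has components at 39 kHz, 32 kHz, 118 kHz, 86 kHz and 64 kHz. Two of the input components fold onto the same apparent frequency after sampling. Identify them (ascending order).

fs/2 = 23.5 kHz.
39 kHz > fs/2 = 23.5 kHz, folds to fs − 39 kHz = 8 kHz.
32 kHz > fs/2 = 23.5 kHz, folds to fs − 32 kHz = 15 kHz.
118 kHz mod fs = 24 kHz.
24 kHz > fs/2 = 23.5 kHz, folds to fs − 24 kHz = 23 kHz.
86 kHz mod fs = 39 kHz.
39 kHz > fs/2 = 23.5 kHz, folds to fs − 39 kHz = 8 kHz.
64 kHz mod fs = 17 kHz.
17 kHz ≤ fs/2 = 23.5 kHz, appears at 17 kHz.
39 kHz and 86 kHz both map to 8 kHz.

39 kHz, 86 kHz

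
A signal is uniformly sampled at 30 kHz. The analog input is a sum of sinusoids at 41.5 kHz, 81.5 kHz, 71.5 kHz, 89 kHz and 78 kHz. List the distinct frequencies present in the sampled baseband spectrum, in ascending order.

1 kHz, 8.5 kHz, 11.5 kHz, 12 kHz

fs/2 = 15 kHz.
41.5 kHz mod fs = 11.5 kHz.
11.5 kHz ≤ fs/2 = 15 kHz, appears at 11.5 kHz.
81.5 kHz mod fs = 21.5 kHz.
21.5 kHz > fs/2 = 15 kHz, folds to fs − 21.5 kHz = 8.5 kHz.
71.5 kHz mod fs = 11.5 kHz.
11.5 kHz ≤ fs/2 = 15 kHz, appears at 11.5 kHz.
89 kHz mod fs = 29 kHz.
29 kHz > fs/2 = 15 kHz, folds to fs − 29 kHz = 1 kHz.
78 kHz mod fs = 18 kHz.
18 kHz > fs/2 = 15 kHz, folds to fs − 18 kHz = 12 kHz.
Distinct values: {1 kHz, 8.5 kHz, 11.5 kHz, 12 kHz}.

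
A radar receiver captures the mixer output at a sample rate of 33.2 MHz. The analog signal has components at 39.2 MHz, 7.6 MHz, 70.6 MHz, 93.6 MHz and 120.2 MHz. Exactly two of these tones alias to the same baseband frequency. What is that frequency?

6 MHz

fs/2 = 16.6 MHz.
39.2 MHz mod fs = 6 MHz.
6 MHz ≤ fs/2 = 16.6 MHz, appears at 6 MHz.
7.6 MHz ≤ fs/2 = 16.6 MHz, passes unchanged.
70.6 MHz mod fs = 4.2 MHz.
4.2 MHz ≤ fs/2 = 16.6 MHz, appears at 4.2 MHz.
93.6 MHz mod fs = 27.2 MHz.
27.2 MHz > fs/2 = 16.6 MHz, folds to fs − 27.2 MHz = 6 MHz.
120.2 MHz mod fs = 20.6 MHz.
20.6 MHz > fs/2 = 16.6 MHz, folds to fs − 20.6 MHz = 12.6 MHz.
39.2 MHz and 93.6 MHz both map to 6 MHz.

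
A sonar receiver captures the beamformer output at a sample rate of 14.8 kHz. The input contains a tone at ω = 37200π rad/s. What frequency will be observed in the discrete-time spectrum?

ω = 37200π rad/s → f = ω/(2π) = 18600 Hz = 18.6 kHz.
18.6 kHz mod fs = 3.8 kHz.
3.8 kHz ≤ fs/2 = 7.4 kHz, appears at 3.8 kHz.

3.8 kHz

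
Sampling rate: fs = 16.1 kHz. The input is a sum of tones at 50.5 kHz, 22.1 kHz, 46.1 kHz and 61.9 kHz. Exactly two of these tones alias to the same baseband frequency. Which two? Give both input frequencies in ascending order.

46.1 kHz, 50.5 kHz

fs/2 = 8.05 kHz.
50.5 kHz mod fs = 2.2 kHz.
2.2 kHz ≤ fs/2 = 8.05 kHz, appears at 2.2 kHz.
22.1 kHz mod fs = 6 kHz.
6 kHz ≤ fs/2 = 8.05 kHz, appears at 6 kHz.
46.1 kHz mod fs = 13.9 kHz.
13.9 kHz > fs/2 = 8.05 kHz, folds to fs − 13.9 kHz = 2.2 kHz.
61.9 kHz mod fs = 13.6 kHz.
13.6 kHz > fs/2 = 8.05 kHz, folds to fs − 13.6 kHz = 2.5 kHz.
46.1 kHz and 50.5 kHz both map to 2.2 kHz.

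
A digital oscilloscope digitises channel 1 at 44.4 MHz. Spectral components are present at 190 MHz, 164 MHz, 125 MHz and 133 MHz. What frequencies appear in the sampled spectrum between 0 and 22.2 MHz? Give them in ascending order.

fs/2 = 22.2 MHz.
190 MHz mod fs = 12.4 MHz.
12.4 MHz ≤ fs/2 = 22.2 MHz, appears at 12.4 MHz.
164 MHz mod fs = 30.8 MHz.
30.8 MHz > fs/2 = 22.2 MHz, folds to fs − 30.8 MHz = 13.6 MHz.
125 MHz mod fs = 36.2 MHz.
36.2 MHz > fs/2 = 22.2 MHz, folds to fs − 36.2 MHz = 8.2 MHz.
133 MHz mod fs = 44.2 MHz.
44.2 MHz > fs/2 = 22.2 MHz, folds to fs − 44.2 MHz = 0.2 MHz.
Distinct values: {0.2 MHz, 8.2 MHz, 12.4 MHz, 13.6 MHz}.

0.2 MHz, 8.2 MHz, 12.4 MHz, 13.6 MHz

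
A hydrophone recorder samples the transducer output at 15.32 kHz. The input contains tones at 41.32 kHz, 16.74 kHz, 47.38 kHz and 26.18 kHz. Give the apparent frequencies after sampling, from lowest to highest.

1.42 kHz, 4.46 kHz, 4.64 kHz

fs/2 = 7.66 kHz.
41.32 kHz mod fs = 10.68 kHz.
10.68 kHz > fs/2 = 7.66 kHz, folds to fs − 10.68 kHz = 4.64 kHz.
16.74 kHz mod fs = 1.42 kHz.
1.42 kHz ≤ fs/2 = 7.66 kHz, appears at 1.42 kHz.
47.38 kHz mod fs = 1.42 kHz.
1.42 kHz ≤ fs/2 = 7.66 kHz, appears at 1.42 kHz.
26.18 kHz mod fs = 10.86 kHz.
10.86 kHz > fs/2 = 7.66 kHz, folds to fs − 10.86 kHz = 4.46 kHz.
Distinct values: {1.42 kHz, 4.46 kHz, 4.64 kHz}.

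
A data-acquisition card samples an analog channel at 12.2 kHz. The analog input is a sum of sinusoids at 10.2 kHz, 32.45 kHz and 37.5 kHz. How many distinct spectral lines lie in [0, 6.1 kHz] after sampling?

fs/2 = 6.1 kHz.
10.2 kHz > fs/2 = 6.1 kHz, folds to fs − 10.2 kHz = 2 kHz.
32.45 kHz mod fs = 8.05 kHz.
8.05 kHz > fs/2 = 6.1 kHz, folds to fs − 8.05 kHz = 4.15 kHz.
37.5 kHz mod fs = 0.9 kHz.
0.9 kHz ≤ fs/2 = 6.1 kHz, appears at 0.9 kHz.
Distinct values: {0.9 kHz, 2 kHz, 4.15 kHz} → 3.

3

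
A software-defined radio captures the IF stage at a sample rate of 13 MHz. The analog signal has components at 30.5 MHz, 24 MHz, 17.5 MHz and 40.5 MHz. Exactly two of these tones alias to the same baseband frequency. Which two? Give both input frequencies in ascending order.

17.5 MHz, 30.5 MHz

fs/2 = 6.5 MHz.
30.5 MHz mod fs = 4.5 MHz.
4.5 MHz ≤ fs/2 = 6.5 MHz, appears at 4.5 MHz.
24 MHz mod fs = 11 MHz.
11 MHz > fs/2 = 6.5 MHz, folds to fs − 11 MHz = 2 MHz.
17.5 MHz mod fs = 4.5 MHz.
4.5 MHz ≤ fs/2 = 6.5 MHz, appears at 4.5 MHz.
40.5 MHz mod fs = 1.5 MHz.
1.5 MHz ≤ fs/2 = 6.5 MHz, appears at 1.5 MHz.
17.5 MHz and 30.5 MHz both map to 4.5 MHz.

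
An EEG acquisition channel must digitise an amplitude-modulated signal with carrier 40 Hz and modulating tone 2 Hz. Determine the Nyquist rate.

84 Hz

AM sidebands sit at fc ± fm = 38 Hz and 42 Hz.
Highest-frequency component: 42 Hz.
Nyquist rate = 2 × 42 Hz = 84 Hz.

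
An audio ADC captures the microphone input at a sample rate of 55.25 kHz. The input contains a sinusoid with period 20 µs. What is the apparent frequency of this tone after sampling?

5.25 kHz

T = 20 µs → f = 1/T = 50 kHz.
50 kHz > fs/2 = 27.625 kHz, folds to fs − 50 kHz = 5.25 kHz.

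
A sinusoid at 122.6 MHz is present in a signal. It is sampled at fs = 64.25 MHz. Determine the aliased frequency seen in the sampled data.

5.9 MHz

122.6 MHz mod fs = 58.35 MHz.
58.35 MHz > fs/2 = 32.125 MHz, folds to fs − 58.35 MHz = 5.9 MHz.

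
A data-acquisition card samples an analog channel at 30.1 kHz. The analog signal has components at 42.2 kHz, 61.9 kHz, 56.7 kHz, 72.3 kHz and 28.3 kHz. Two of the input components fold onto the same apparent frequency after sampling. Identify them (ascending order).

fs/2 = 15.05 kHz.
42.2 kHz mod fs = 12.1 kHz.
12.1 kHz ≤ fs/2 = 15.05 kHz, appears at 12.1 kHz.
61.9 kHz mod fs = 1.7 kHz.
1.7 kHz ≤ fs/2 = 15.05 kHz, appears at 1.7 kHz.
56.7 kHz mod fs = 26.6 kHz.
26.6 kHz > fs/2 = 15.05 kHz, folds to fs − 26.6 kHz = 3.5 kHz.
72.3 kHz mod fs = 12.1 kHz.
12.1 kHz ≤ fs/2 = 15.05 kHz, appears at 12.1 kHz.
28.3 kHz > fs/2 = 15.05 kHz, folds to fs − 28.3 kHz = 1.8 kHz.
42.2 kHz and 72.3 kHz both map to 12.1 kHz.

42.2 kHz, 72.3 kHz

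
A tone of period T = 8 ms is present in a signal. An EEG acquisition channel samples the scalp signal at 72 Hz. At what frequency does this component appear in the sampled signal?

19 Hz

T = 8 ms → f = 1/T = 125 Hz.
125 Hz mod fs = 53 Hz.
53 Hz > fs/2 = 36 Hz, folds to fs − 53 Hz = 19 Hz.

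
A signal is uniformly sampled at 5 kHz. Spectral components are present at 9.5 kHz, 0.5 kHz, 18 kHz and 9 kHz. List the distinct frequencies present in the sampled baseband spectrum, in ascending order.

fs/2 = 2.5 kHz.
9.5 kHz mod fs = 4.5 kHz.
4.5 kHz > fs/2 = 2.5 kHz, folds to fs − 4.5 kHz = 0.5 kHz.
0.5 kHz ≤ fs/2 = 2.5 kHz, passes unchanged.
18 kHz mod fs = 3 kHz.
3 kHz > fs/2 = 2.5 kHz, folds to fs − 3 kHz = 2 kHz.
9 kHz mod fs = 4 kHz.
4 kHz > fs/2 = 2.5 kHz, folds to fs − 4 kHz = 1 kHz.
Distinct values: {0.5 kHz, 1 kHz, 2 kHz}.

0.5 kHz, 1 kHz, 2 kHz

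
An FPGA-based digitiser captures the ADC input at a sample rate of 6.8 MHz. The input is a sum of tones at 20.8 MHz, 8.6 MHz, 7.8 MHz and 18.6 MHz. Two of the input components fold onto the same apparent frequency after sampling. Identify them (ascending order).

8.6 MHz, 18.6 MHz

fs/2 = 3.4 MHz.
20.8 MHz mod fs = 0.4 MHz.
0.4 MHz ≤ fs/2 = 3.4 MHz, appears at 0.4 MHz.
8.6 MHz mod fs = 1.8 MHz.
1.8 MHz ≤ fs/2 = 3.4 MHz, appears at 1.8 MHz.
7.8 MHz mod fs = 1 MHz.
1 MHz ≤ fs/2 = 3.4 MHz, appears at 1 MHz.
18.6 MHz mod fs = 5 MHz.
5 MHz > fs/2 = 3.4 MHz, folds to fs − 5 MHz = 1.8 MHz.
8.6 MHz and 18.6 MHz both map to 1.8 MHz.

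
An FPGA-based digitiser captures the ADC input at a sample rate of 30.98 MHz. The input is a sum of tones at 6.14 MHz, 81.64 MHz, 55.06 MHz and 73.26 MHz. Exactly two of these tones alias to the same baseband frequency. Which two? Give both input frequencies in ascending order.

fs/2 = 15.49 MHz.
6.14 MHz ≤ fs/2 = 15.49 MHz, passes unchanged.
81.64 MHz mod fs = 19.68 MHz.
19.68 MHz > fs/2 = 15.49 MHz, folds to fs − 19.68 MHz = 11.3 MHz.
55.06 MHz mod fs = 24.08 MHz.
24.08 MHz > fs/2 = 15.49 MHz, folds to fs − 24.08 MHz = 6.9 MHz.
73.26 MHz mod fs = 11.3 MHz.
11.3 MHz ≤ fs/2 = 15.49 MHz, appears at 11.3 MHz.
73.26 MHz and 81.64 MHz both map to 11.3 MHz.

73.26 MHz, 81.64 MHz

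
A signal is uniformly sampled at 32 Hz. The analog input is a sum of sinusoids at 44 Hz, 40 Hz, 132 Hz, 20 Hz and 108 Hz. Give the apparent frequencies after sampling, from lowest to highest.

fs/2 = 16 Hz.
44 Hz mod fs = 12 Hz.
12 Hz ≤ fs/2 = 16 Hz, appears at 12 Hz.
40 Hz mod fs = 8 Hz.
8 Hz ≤ fs/2 = 16 Hz, appears at 8 Hz.
132 Hz mod fs = 4 Hz.
4 Hz ≤ fs/2 = 16 Hz, appears at 4 Hz.
20 Hz > fs/2 = 16 Hz, folds to fs − 20 Hz = 12 Hz.
108 Hz mod fs = 12 Hz.
12 Hz ≤ fs/2 = 16 Hz, appears at 12 Hz.
Distinct values: {4 Hz, 8 Hz, 12 Hz}.

4 Hz, 8 Hz, 12 Hz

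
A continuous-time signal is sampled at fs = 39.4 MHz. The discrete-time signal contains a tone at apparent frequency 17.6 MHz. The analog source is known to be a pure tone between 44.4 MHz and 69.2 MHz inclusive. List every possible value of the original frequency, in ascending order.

Frequencies that alias to 17.6 MHz are k·fs ± 17.6 MHz for integer k ≥ 0.
k=0: 17.6 MHz.
k=1: 21.8 MHz, 57 MHz.
k=2: 61.2 MHz, 96.4 MHz.
k=3: 100.6 MHz, 135.8 MHz.
Within [44.4 MHz, 69.2 MHz]: 57 MHz, 61.2 MHz.

57 MHz, 61.2 MHz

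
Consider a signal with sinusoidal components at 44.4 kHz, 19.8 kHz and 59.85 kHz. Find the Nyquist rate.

Highest-frequency component: 59.85 kHz.
Nyquist rate = 2 × 59.85 kHz = 119.7 kHz.

119.7 kHz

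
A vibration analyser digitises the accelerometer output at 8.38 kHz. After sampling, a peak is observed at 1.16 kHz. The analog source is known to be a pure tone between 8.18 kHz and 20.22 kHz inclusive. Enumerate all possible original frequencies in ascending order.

9.54 kHz, 15.6 kHz, 17.92 kHz

Frequencies that alias to 1.16 kHz are k·fs ± 1.16 kHz for integer k ≥ 0.
k=0: 1.16 kHz.
k=1: 7.22 kHz, 9.54 kHz.
k=2: 15.6 kHz, 17.92 kHz.
k=3: 23.98 kHz, 26.3 kHz.
Within [8.18 kHz, 20.22 kHz]: 9.54 kHz, 15.6 kHz, 17.92 kHz.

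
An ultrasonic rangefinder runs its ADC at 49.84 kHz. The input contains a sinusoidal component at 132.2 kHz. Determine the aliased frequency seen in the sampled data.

17.32 kHz

132.2 kHz mod fs = 32.52 kHz.
32.52 kHz > fs/2 = 24.92 kHz, folds to fs − 32.52 kHz = 17.32 kHz.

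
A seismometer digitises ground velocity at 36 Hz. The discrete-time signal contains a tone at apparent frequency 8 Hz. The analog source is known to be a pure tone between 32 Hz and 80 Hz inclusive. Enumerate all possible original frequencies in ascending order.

44 Hz, 64 Hz, 80 Hz

Frequencies that alias to 8 Hz are k·fs ± 8 Hz for integer k ≥ 0.
k=0: 8 Hz.
k=1: 28 Hz, 44 Hz.
k=2: 64 Hz, 80 Hz.
k=3: 100 Hz, 116 Hz.
Within [32 Hz, 80 Hz]: 44 Hz, 64 Hz, 80 Hz.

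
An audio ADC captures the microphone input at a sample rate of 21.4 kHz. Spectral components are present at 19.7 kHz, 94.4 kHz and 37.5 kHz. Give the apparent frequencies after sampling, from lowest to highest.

fs/2 = 10.7 kHz.
19.7 kHz > fs/2 = 10.7 kHz, folds to fs − 19.7 kHz = 1.7 kHz.
94.4 kHz mod fs = 8.8 kHz.
8.8 kHz ≤ fs/2 = 10.7 kHz, appears at 8.8 kHz.
37.5 kHz mod fs = 16.1 kHz.
16.1 kHz > fs/2 = 10.7 kHz, folds to fs − 16.1 kHz = 5.3 kHz.
Distinct values: {1.7 kHz, 5.3 kHz, 8.8 kHz}.

1.7 kHz, 5.3 kHz, 8.8 kHz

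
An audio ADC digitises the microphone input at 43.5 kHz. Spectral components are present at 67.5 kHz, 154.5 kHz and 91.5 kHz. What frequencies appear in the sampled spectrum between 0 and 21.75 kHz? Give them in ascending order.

fs/2 = 21.75 kHz.
67.5 kHz mod fs = 24 kHz.
24 kHz > fs/2 = 21.75 kHz, folds to fs − 24 kHz = 19.5 kHz.
154.5 kHz mod fs = 24 kHz.
24 kHz > fs/2 = 21.75 kHz, folds to fs − 24 kHz = 19.5 kHz.
91.5 kHz mod fs = 4.5 kHz.
4.5 kHz ≤ fs/2 = 21.75 kHz, appears at 4.5 kHz.
Distinct values: {4.5 kHz, 19.5 kHz}.

4.5 kHz, 19.5 kHz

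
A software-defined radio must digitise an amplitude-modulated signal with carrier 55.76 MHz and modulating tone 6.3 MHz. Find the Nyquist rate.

124.12 MHz

AM sidebands sit at fc ± fm = 49.46 MHz and 62.06 MHz.
Highest-frequency component: 62.06 MHz.
Nyquist rate = 2 × 62.06 MHz = 124.12 MHz.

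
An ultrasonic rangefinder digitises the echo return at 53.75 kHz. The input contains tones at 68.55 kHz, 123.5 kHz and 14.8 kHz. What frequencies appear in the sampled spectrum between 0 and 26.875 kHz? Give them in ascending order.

fs/2 = 26.875 kHz.
68.55 kHz mod fs = 14.8 kHz.
14.8 kHz ≤ fs/2 = 26.875 kHz, appears at 14.8 kHz.
123.5 kHz mod fs = 16 kHz.
16 kHz ≤ fs/2 = 26.875 kHz, appears at 16 kHz.
14.8 kHz ≤ fs/2 = 26.875 kHz, passes unchanged.
Distinct values: {14.8 kHz, 16 kHz}.

14.8 kHz, 16 kHz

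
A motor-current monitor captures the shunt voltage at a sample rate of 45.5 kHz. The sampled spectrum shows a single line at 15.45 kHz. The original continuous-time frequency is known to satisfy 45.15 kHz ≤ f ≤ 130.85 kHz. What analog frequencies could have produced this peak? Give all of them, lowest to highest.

60.95 kHz, 75.55 kHz, 106.45 kHz, 121.05 kHz

Frequencies that alias to 15.45 kHz are k·fs ± 15.45 kHz for integer k ≥ 0.
k=0: 15.45 kHz.
k=1: 30.05 kHz, 60.95 kHz.
k=2: 75.55 kHz, 106.45 kHz.
k=3: 121.05 kHz, 151.95 kHz.
k=4: 166.55 kHz, 197.45 kHz.
Within [45.15 kHz, 130.85 kHz]: 60.95 kHz, 75.55 kHz, 106.45 kHz, 121.05 kHz.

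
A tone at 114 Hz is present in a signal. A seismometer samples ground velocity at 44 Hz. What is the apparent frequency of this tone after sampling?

18 Hz

114 Hz mod fs = 26 Hz.
26 Hz > fs/2 = 22 Hz, folds to fs − 26 Hz = 18 Hz.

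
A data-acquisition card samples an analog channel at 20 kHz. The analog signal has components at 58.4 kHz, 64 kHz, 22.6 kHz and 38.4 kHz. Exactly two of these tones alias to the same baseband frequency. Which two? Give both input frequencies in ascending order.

fs/2 = 10 kHz.
58.4 kHz mod fs = 18.4 kHz.
18.4 kHz > fs/2 = 10 kHz, folds to fs − 18.4 kHz = 1.6 kHz.
64 kHz mod fs = 4 kHz.
4 kHz ≤ fs/2 = 10 kHz, appears at 4 kHz.
22.6 kHz mod fs = 2.6 kHz.
2.6 kHz ≤ fs/2 = 10 kHz, appears at 2.6 kHz.
38.4 kHz mod fs = 18.4 kHz.
18.4 kHz > fs/2 = 10 kHz, folds to fs − 18.4 kHz = 1.6 kHz.
38.4 kHz and 58.4 kHz both map to 1.6 kHz.

38.4 kHz, 58.4 kHz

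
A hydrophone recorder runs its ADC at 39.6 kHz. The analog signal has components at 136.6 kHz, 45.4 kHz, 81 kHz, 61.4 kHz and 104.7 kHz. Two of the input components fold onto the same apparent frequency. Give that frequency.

17.8 kHz

fs/2 = 19.8 kHz.
136.6 kHz mod fs = 17.8 kHz.
17.8 kHz ≤ fs/2 = 19.8 kHz, appears at 17.8 kHz.
45.4 kHz mod fs = 5.8 kHz.
5.8 kHz ≤ fs/2 = 19.8 kHz, appears at 5.8 kHz.
81 kHz mod fs = 1.8 kHz.
1.8 kHz ≤ fs/2 = 19.8 kHz, appears at 1.8 kHz.
61.4 kHz mod fs = 21.8 kHz.
21.8 kHz > fs/2 = 19.8 kHz, folds to fs − 21.8 kHz = 17.8 kHz.
104.7 kHz mod fs = 25.5 kHz.
25.5 kHz > fs/2 = 19.8 kHz, folds to fs − 25.5 kHz = 14.1 kHz.
61.4 kHz and 136.6 kHz both map to 17.8 kHz.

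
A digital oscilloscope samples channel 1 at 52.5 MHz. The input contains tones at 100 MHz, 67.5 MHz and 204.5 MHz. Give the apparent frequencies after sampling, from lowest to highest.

fs/2 = 26.25 MHz.
100 MHz mod fs = 47.5 MHz.
47.5 MHz > fs/2 = 26.25 MHz, folds to fs − 47.5 MHz = 5 MHz.
67.5 MHz mod fs = 15 MHz.
15 MHz ≤ fs/2 = 26.25 MHz, appears at 15 MHz.
204.5 MHz mod fs = 47 MHz.
47 MHz > fs/2 = 26.25 MHz, folds to fs − 47 MHz = 5.5 MHz.
Distinct values: {5 MHz, 5.5 MHz, 15 MHz}.

5 MHz, 5.5 MHz, 15 MHz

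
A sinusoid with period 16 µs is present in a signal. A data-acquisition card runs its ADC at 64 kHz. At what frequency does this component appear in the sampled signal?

1.5 kHz

T = 16 µs → f = 1/T = 62.5 kHz.
62.5 kHz > fs/2 = 32 kHz, folds to fs − 62.5 kHz = 1.5 kHz.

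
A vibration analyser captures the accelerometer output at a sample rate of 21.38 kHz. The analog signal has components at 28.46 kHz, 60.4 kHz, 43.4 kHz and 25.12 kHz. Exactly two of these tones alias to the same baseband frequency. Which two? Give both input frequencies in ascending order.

fs/2 = 10.69 kHz.
28.46 kHz mod fs = 7.08 kHz.
7.08 kHz ≤ fs/2 = 10.69 kHz, appears at 7.08 kHz.
60.4 kHz mod fs = 17.64 kHz.
17.64 kHz > fs/2 = 10.69 kHz, folds to fs − 17.64 kHz = 3.74 kHz.
43.4 kHz mod fs = 0.64 kHz.
0.64 kHz ≤ fs/2 = 10.69 kHz, appears at 0.64 kHz.
25.12 kHz mod fs = 3.74 kHz.
3.74 kHz ≤ fs/2 = 10.69 kHz, appears at 3.74 kHz.
25.12 kHz and 60.4 kHz both map to 3.74 kHz.

25.12 kHz, 60.4 kHz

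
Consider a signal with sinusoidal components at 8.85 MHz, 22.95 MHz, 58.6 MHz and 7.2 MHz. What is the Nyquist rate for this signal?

117.2 MHz

Highest-frequency component: 58.6 MHz.
Nyquist rate = 2 × 58.6 MHz = 117.2 MHz.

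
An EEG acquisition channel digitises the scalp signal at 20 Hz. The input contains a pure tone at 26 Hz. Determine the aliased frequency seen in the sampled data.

6 Hz

26 Hz mod fs = 6 Hz.
6 Hz ≤ fs/2 = 10 Hz, appears at 6 Hz.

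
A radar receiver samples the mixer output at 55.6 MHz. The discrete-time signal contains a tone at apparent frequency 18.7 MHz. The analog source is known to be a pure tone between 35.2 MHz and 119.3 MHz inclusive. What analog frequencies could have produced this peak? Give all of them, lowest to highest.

Frequencies that alias to 18.7 MHz are k·fs ± 18.7 MHz for integer k ≥ 0.
k=0: 18.7 MHz.
k=1: 36.9 MHz, 74.3 MHz.
k=2: 92.5 MHz, 129.9 MHz.
k=3: 148.1 MHz, 185.5 MHz.
Within [35.2 MHz, 119.3 MHz]: 36.9 MHz, 74.3 MHz, 92.5 MHz.

36.9 MHz, 74.3 MHz, 92.5 MHz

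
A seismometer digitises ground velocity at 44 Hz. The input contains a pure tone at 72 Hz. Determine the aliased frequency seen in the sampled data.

72 Hz mod fs = 28 Hz.
28 Hz > fs/2 = 22 Hz, folds to fs − 28 Hz = 16 Hz.

16 Hz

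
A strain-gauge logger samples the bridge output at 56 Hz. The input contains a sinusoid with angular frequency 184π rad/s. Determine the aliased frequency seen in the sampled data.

ω = 184π rad/s → f = ω/(2π) = 92 Hz.
92 Hz mod fs = 36 Hz.
36 Hz > fs/2 = 28 Hz, folds to fs − 36 Hz = 20 Hz.

20 Hz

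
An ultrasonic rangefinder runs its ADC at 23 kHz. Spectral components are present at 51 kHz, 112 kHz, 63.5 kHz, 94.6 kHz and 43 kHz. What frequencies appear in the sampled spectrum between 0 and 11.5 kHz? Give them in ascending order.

fs/2 = 11.5 kHz.
51 kHz mod fs = 5 kHz.
5 kHz ≤ fs/2 = 11.5 kHz, appears at 5 kHz.
112 kHz mod fs = 20 kHz.
20 kHz > fs/2 = 11.5 kHz, folds to fs − 20 kHz = 3 kHz.
63.5 kHz mod fs = 17.5 kHz.
17.5 kHz > fs/2 = 11.5 kHz, folds to fs − 17.5 kHz = 5.5 kHz.
94.6 kHz mod fs = 2.6 kHz.
2.6 kHz ≤ fs/2 = 11.5 kHz, appears at 2.6 kHz.
43 kHz mod fs = 20 kHz.
20 kHz > fs/2 = 11.5 kHz, folds to fs − 20 kHz = 3 kHz.
Distinct values: {2.6 kHz, 3 kHz, 5 kHz, 5.5 kHz}.

2.6 kHz, 3 kHz, 5 kHz, 5.5 kHz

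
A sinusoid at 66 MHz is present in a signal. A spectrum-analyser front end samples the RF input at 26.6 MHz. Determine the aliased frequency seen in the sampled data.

12.8 MHz

66 MHz mod fs = 12.8 MHz.
12.8 MHz ≤ fs/2 = 13.3 MHz, appears at 12.8 MHz.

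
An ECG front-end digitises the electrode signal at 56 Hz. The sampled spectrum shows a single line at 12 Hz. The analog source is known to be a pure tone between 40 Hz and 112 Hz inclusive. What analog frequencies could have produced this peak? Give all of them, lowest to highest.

Frequencies that alias to 12 Hz are k·fs ± 12 Hz for integer k ≥ 0.
k=0: 12 Hz.
k=1: 44 Hz, 68 Hz.
k=2: 100 Hz, 124 Hz.
k=3: 156 Hz, 180 Hz.
Within [40 Hz, 112 Hz]: 44 Hz, 68 Hz, 100 Hz.

44 Hz, 68 Hz, 100 Hz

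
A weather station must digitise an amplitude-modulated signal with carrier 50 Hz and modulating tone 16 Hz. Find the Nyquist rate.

132 Hz

AM sidebands sit at fc ± fm = 34 Hz and 66 Hz.
Highest-frequency component: 66 Hz.
Nyquist rate = 2 × 66 Hz = 132 Hz.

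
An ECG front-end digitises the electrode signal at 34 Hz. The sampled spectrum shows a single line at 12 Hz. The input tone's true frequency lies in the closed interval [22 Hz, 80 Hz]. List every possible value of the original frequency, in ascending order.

Frequencies that alias to 12 Hz are k·fs ± 12 Hz for integer k ≥ 0.
k=0: 12 Hz.
k=1: 22 Hz, 46 Hz.
k=2: 56 Hz, 80 Hz.
k=3: 90 Hz, 114 Hz.
Within [22 Hz, 80 Hz]: 22 Hz, 46 Hz, 56 Hz, 80 Hz.

22 Hz, 46 Hz, 56 Hz, 80 Hz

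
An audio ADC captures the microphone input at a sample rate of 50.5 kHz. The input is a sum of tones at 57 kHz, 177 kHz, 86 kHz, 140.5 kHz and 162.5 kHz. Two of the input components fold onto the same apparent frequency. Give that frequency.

fs/2 = 25.25 kHz.
57 kHz mod fs = 6.5 kHz.
6.5 kHz ≤ fs/2 = 25.25 kHz, appears at 6.5 kHz.
177 kHz mod fs = 25.5 kHz.
25.5 kHz > fs/2 = 25.25 kHz, folds to fs − 25.5 kHz = 25 kHz.
86 kHz mod fs = 35.5 kHz.
35.5 kHz > fs/2 = 25.25 kHz, folds to fs − 35.5 kHz = 15 kHz.
140.5 kHz mod fs = 39.5 kHz.
39.5 kHz > fs/2 = 25.25 kHz, folds to fs − 39.5 kHz = 11 kHz.
162.5 kHz mod fs = 11 kHz.
11 kHz ≤ fs/2 = 25.25 kHz, appears at 11 kHz.
140.5 kHz and 162.5 kHz both map to 11 kHz.

11 kHz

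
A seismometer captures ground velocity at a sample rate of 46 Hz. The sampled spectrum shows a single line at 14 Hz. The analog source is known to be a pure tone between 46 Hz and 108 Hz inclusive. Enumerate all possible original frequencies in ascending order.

Frequencies that alias to 14 Hz are k·fs ± 14 Hz for integer k ≥ 0.
k=0: 14 Hz.
k=1: 32 Hz, 60 Hz.
k=2: 78 Hz, 106 Hz.
k=3: 124 Hz, 152 Hz.
Within [46 Hz, 108 Hz]: 60 Hz, 78 Hz, 106 Hz.

60 Hz, 78 Hz, 106 Hz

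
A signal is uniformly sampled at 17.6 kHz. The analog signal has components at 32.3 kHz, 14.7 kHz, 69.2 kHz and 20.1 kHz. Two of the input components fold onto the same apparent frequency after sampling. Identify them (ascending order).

14.7 kHz, 32.3 kHz

fs/2 = 8.8 kHz.
32.3 kHz mod fs = 14.7 kHz.
14.7 kHz > fs/2 = 8.8 kHz, folds to fs − 14.7 kHz = 2.9 kHz.
14.7 kHz > fs/2 = 8.8 kHz, folds to fs − 14.7 kHz = 2.9 kHz.
69.2 kHz mod fs = 16.4 kHz.
16.4 kHz > fs/2 = 8.8 kHz, folds to fs − 16.4 kHz = 1.2 kHz.
20.1 kHz mod fs = 2.5 kHz.
2.5 kHz ≤ fs/2 = 8.8 kHz, appears at 2.5 kHz.
14.7 kHz and 32.3 kHz both map to 2.9 kHz.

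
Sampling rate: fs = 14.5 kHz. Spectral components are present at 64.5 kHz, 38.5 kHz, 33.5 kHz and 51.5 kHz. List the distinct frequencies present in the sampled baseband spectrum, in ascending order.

fs/2 = 7.25 kHz.
64.5 kHz mod fs = 6.5 kHz.
6.5 kHz ≤ fs/2 = 7.25 kHz, appears at 6.5 kHz.
38.5 kHz mod fs = 9.5 kHz.
9.5 kHz > fs/2 = 7.25 kHz, folds to fs − 9.5 kHz = 5 kHz.
33.5 kHz mod fs = 4.5 kHz.
4.5 kHz ≤ fs/2 = 7.25 kHz, appears at 4.5 kHz.
51.5 kHz mod fs = 8 kHz.
8 kHz > fs/2 = 7.25 kHz, folds to fs − 8 kHz = 6.5 kHz.
Distinct values: {4.5 kHz, 5 kHz, 6.5 kHz}.

4.5 kHz, 5 kHz, 6.5 kHz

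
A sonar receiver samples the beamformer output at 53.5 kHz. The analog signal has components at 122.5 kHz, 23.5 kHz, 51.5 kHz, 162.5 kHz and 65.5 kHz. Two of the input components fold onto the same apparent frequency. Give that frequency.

2 kHz

fs/2 = 26.75 kHz.
122.5 kHz mod fs = 15.5 kHz.
15.5 kHz ≤ fs/2 = 26.75 kHz, appears at 15.5 kHz.
23.5 kHz ≤ fs/2 = 26.75 kHz, passes unchanged.
51.5 kHz > fs/2 = 26.75 kHz, folds to fs − 51.5 kHz = 2 kHz.
162.5 kHz mod fs = 2 kHz.
2 kHz ≤ fs/2 = 26.75 kHz, appears at 2 kHz.
65.5 kHz mod fs = 12 kHz.
12 kHz ≤ fs/2 = 26.75 kHz, appears at 12 kHz.
51.5 kHz and 162.5 kHz both map to 2 kHz.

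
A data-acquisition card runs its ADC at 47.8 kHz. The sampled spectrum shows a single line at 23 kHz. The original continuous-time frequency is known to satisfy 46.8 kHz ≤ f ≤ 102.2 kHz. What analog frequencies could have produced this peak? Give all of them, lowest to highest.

70.8 kHz, 72.6 kHz

Frequencies that alias to 23 kHz are k·fs ± 23 kHz for integer k ≥ 0.
k=0: 23 kHz.
k=1: 24.8 kHz, 70.8 kHz.
k=2: 72.6 kHz, 118.6 kHz.
k=3: 120.4 kHz, 166.4 kHz.
Within [46.8 kHz, 102.2 kHz]: 70.8 kHz, 72.6 kHz.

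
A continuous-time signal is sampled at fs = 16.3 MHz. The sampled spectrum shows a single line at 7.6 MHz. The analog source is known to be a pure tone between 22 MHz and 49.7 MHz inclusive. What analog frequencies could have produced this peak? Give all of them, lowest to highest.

Frequencies that alias to 7.6 MHz are k·fs ± 7.6 MHz for integer k ≥ 0.
k=0: 7.6 MHz.
k=1: 8.7 MHz, 23.9 MHz.
k=2: 25 MHz, 40.2 MHz.
k=3: 41.3 MHz, 56.5 MHz.
k=4: 57.6 MHz, 72.8 MHz.
Within [22 MHz, 49.7 MHz]: 23.9 MHz, 25 MHz, 40.2 MHz, 41.3 MHz.

23.9 MHz, 25 MHz, 40.2 MHz, 41.3 MHz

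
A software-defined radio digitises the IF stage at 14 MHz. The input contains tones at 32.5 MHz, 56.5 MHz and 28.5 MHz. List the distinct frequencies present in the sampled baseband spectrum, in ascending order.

fs/2 = 7 MHz.
32.5 MHz mod fs = 4.5 MHz.
4.5 MHz ≤ fs/2 = 7 MHz, appears at 4.5 MHz.
56.5 MHz mod fs = 0.5 MHz.
0.5 MHz ≤ fs/2 = 7 MHz, appears at 0.5 MHz.
28.5 MHz mod fs = 0.5 MHz.
0.5 MHz ≤ fs/2 = 7 MHz, appears at 0.5 MHz.
Distinct values: {0.5 MHz, 4.5 MHz}.

0.5 MHz, 4.5 MHz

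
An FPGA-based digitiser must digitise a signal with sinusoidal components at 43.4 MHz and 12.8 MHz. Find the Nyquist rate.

86.8 MHz

Highest-frequency component: 43.4 MHz.
Nyquist rate = 2 × 43.4 MHz = 86.8 MHz.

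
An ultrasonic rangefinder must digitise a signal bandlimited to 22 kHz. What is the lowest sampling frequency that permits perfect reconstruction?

44 kHz

Nyquist rate = 2 × 22 kHz = 44 kHz.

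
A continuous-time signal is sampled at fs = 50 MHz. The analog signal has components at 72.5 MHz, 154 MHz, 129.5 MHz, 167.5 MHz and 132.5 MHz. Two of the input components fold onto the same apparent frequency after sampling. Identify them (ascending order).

fs/2 = 25 MHz.
72.5 MHz mod fs = 22.5 MHz.
22.5 MHz ≤ fs/2 = 25 MHz, appears at 22.5 MHz.
154 MHz mod fs = 4 MHz.
4 MHz ≤ fs/2 = 25 MHz, appears at 4 MHz.
129.5 MHz mod fs = 29.5 MHz.
29.5 MHz > fs/2 = 25 MHz, folds to fs − 29.5 MHz = 20.5 MHz.
167.5 MHz mod fs = 17.5 MHz.
17.5 MHz ≤ fs/2 = 25 MHz, appears at 17.5 MHz.
132.5 MHz mod fs = 32.5 MHz.
32.5 MHz > fs/2 = 25 MHz, folds to fs − 32.5 MHz = 17.5 MHz.
132.5 MHz and 167.5 MHz both map to 17.5 MHz.

132.5 MHz, 167.5 MHz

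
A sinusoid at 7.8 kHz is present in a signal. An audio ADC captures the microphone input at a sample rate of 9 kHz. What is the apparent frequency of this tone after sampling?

1.2 kHz

7.8 kHz > fs/2 = 4.5 kHz, folds to fs − 7.8 kHz = 1.2 kHz.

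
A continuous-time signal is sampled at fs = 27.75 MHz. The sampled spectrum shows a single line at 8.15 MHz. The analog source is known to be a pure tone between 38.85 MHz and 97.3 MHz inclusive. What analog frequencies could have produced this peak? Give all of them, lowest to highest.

47.35 MHz, 63.65 MHz, 75.1 MHz, 91.4 MHz

Frequencies that alias to 8.15 MHz are k·fs ± 8.15 MHz for integer k ≥ 0.
k=0: 8.15 MHz.
k=1: 19.6 MHz, 35.9 MHz.
k=2: 47.35 MHz, 63.65 MHz.
k=3: 75.1 MHz, 91.4 MHz.
k=4: 102.85 MHz, 119.15 MHz.
Within [38.85 MHz, 97.3 MHz]: 47.35 MHz, 63.65 MHz, 75.1 MHz, 91.4 MHz.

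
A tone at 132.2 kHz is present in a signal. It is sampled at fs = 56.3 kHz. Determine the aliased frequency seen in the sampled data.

132.2 kHz mod fs = 19.6 kHz.
19.6 kHz ≤ fs/2 = 28.15 kHz, appears at 19.6 kHz.

19.6 kHz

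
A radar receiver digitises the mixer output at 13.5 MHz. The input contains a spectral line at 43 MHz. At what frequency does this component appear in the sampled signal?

43 MHz mod fs = 2.5 MHz.
2.5 MHz ≤ fs/2 = 6.75 MHz, appears at 2.5 MHz.

2.5 MHz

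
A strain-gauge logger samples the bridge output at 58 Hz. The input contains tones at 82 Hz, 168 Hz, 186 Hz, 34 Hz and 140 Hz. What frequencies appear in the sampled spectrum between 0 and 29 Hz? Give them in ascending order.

fs/2 = 29 Hz.
82 Hz mod fs = 24 Hz.
24 Hz ≤ fs/2 = 29 Hz, appears at 24 Hz.
168 Hz mod fs = 52 Hz.
52 Hz > fs/2 = 29 Hz, folds to fs − 52 Hz = 6 Hz.
186 Hz mod fs = 12 Hz.
12 Hz ≤ fs/2 = 29 Hz, appears at 12 Hz.
34 Hz > fs/2 = 29 Hz, folds to fs − 34 Hz = 24 Hz.
140 Hz mod fs = 24 Hz.
24 Hz ≤ fs/2 = 29 Hz, appears at 24 Hz.
Distinct values: {6 Hz, 12 Hz, 24 Hz}.

6 Hz, 12 Hz, 24 Hz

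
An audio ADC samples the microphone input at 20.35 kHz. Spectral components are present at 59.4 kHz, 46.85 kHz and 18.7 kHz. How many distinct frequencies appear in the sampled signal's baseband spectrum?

fs/2 = 10.175 kHz.
59.4 kHz mod fs = 18.7 kHz.
18.7 kHz > fs/2 = 10.175 kHz, folds to fs − 18.7 kHz = 1.65 kHz.
46.85 kHz mod fs = 6.15 kHz.
6.15 kHz ≤ fs/2 = 10.175 kHz, appears at 6.15 kHz.
18.7 kHz > fs/2 = 10.175 kHz, folds to fs − 18.7 kHz = 1.65 kHz.
Distinct values: {1.65 kHz, 6.15 kHz} → 2.

2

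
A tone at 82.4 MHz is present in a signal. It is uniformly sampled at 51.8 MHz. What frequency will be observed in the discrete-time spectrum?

21.2 MHz

82.4 MHz mod fs = 30.6 MHz.
30.6 MHz > fs/2 = 25.9 MHz, folds to fs − 30.6 MHz = 21.2 MHz.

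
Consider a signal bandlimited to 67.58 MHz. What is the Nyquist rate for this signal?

135.16 MHz

Nyquist rate = 2 × 67.58 MHz = 135.16 MHz.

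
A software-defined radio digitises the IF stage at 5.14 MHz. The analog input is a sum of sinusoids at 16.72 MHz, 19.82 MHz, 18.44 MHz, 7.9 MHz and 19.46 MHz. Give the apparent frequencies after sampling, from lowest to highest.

fs/2 = 2.57 MHz.
16.72 MHz mod fs = 1.3 MHz.
1.3 MHz ≤ fs/2 = 2.57 MHz, appears at 1.3 MHz.
19.82 MHz mod fs = 4.4 MHz.
4.4 MHz > fs/2 = 2.57 MHz, folds to fs − 4.4 MHz = 0.74 MHz.
18.44 MHz mod fs = 3.02 MHz.
3.02 MHz > fs/2 = 2.57 MHz, folds to fs − 3.02 MHz = 2.12 MHz.
7.9 MHz mod fs = 2.76 MHz.
2.76 MHz > fs/2 = 2.57 MHz, folds to fs − 2.76 MHz = 2.38 MHz.
19.46 MHz mod fs = 4.04 MHz.
4.04 MHz > fs/2 = 2.57 MHz, folds to fs − 4.04 MHz = 1.1 MHz.
Distinct values: {0.74 MHz, 1.1 MHz, 1.3 MHz, 2.12 MHz, 2.38 MHz}.

0.74 MHz, 1.1 MHz, 1.3 MHz, 2.12 MHz, 2.38 MHz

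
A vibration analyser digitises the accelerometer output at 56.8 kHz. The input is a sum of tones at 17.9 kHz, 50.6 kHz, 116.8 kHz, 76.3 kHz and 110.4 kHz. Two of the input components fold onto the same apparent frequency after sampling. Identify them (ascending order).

110.4 kHz, 116.8 kHz

fs/2 = 28.4 kHz.
17.9 kHz ≤ fs/2 = 28.4 kHz, passes unchanged.
50.6 kHz > fs/2 = 28.4 kHz, folds to fs − 50.6 kHz = 6.2 kHz.
116.8 kHz mod fs = 3.2 kHz.
3.2 kHz ≤ fs/2 = 28.4 kHz, appears at 3.2 kHz.
76.3 kHz mod fs = 19.5 kHz.
19.5 kHz ≤ fs/2 = 28.4 kHz, appears at 19.5 kHz.
110.4 kHz mod fs = 53.6 kHz.
53.6 kHz > fs/2 = 28.4 kHz, folds to fs − 53.6 kHz = 3.2 kHz.
110.4 kHz and 116.8 kHz both map to 3.2 kHz.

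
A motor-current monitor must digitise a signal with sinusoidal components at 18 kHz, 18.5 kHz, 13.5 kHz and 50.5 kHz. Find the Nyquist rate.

101 kHz

Highest-frequency component: 50.5 kHz.
Nyquist rate = 2 × 50.5 kHz = 101 kHz.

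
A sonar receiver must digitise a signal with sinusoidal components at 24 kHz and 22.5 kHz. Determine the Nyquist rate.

Highest-frequency component: 24 kHz.
Nyquist rate = 2 × 24 kHz = 48 kHz.

48 kHz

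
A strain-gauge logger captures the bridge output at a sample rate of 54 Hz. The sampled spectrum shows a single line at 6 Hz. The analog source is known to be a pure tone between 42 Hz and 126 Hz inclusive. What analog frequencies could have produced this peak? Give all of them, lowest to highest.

Frequencies that alias to 6 Hz are k·fs ± 6 Hz for integer k ≥ 0.
k=0: 6 Hz.
k=1: 48 Hz, 60 Hz.
k=2: 102 Hz, 114 Hz.
k=3: 156 Hz, 168 Hz.
Within [42 Hz, 126 Hz]: 48 Hz, 60 Hz, 102 Hz, 114 Hz.

48 Hz, 60 Hz, 102 Hz, 114 Hz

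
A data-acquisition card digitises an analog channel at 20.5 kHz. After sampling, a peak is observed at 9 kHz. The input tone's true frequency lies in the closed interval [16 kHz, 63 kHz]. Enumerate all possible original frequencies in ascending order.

29.5 kHz, 32 kHz, 50 kHz, 52.5 kHz

Frequencies that alias to 9 kHz are k·fs ± 9 kHz for integer k ≥ 0.
k=0: 9 kHz.
k=1: 11.5 kHz, 29.5 kHz.
k=2: 32 kHz, 50 kHz.
k=3: 52.5 kHz, 70.5 kHz.
k=4: 73 kHz, 91 kHz.
Within [16 kHz, 63 kHz]: 29.5 kHz, 32 kHz, 50 kHz, 52.5 kHz.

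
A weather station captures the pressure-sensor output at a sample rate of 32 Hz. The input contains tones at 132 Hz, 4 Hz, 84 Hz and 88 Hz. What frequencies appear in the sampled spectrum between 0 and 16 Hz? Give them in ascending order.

fs/2 = 16 Hz.
132 Hz mod fs = 4 Hz.
4 Hz ≤ fs/2 = 16 Hz, appears at 4 Hz.
4 Hz ≤ fs/2 = 16 Hz, passes unchanged.
84 Hz mod fs = 20 Hz.
20 Hz > fs/2 = 16 Hz, folds to fs − 20 Hz = 12 Hz.
88 Hz mod fs = 24 Hz.
24 Hz > fs/2 = 16 Hz, folds to fs − 24 Hz = 8 Hz.
Distinct values: {4 Hz, 8 Hz, 12 Hz}.

4 Hz, 8 Hz, 12 Hz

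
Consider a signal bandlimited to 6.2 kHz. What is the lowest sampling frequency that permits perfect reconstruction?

12.4 kHz

Nyquist rate = 2 × 6.2 kHz = 12.4 kHz.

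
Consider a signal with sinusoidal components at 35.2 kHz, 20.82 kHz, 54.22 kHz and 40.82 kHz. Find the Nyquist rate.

Highest-frequency component: 54.22 kHz.
Nyquist rate = 2 × 54.22 kHz = 108.44 kHz.

108.44 kHz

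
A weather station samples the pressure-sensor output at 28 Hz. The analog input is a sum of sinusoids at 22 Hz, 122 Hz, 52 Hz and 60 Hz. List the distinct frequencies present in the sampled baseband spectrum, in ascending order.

4 Hz, 6 Hz, 10 Hz

fs/2 = 14 Hz.
22 Hz > fs/2 = 14 Hz, folds to fs − 22 Hz = 6 Hz.
122 Hz mod fs = 10 Hz.
10 Hz ≤ fs/2 = 14 Hz, appears at 10 Hz.
52 Hz mod fs = 24 Hz.
24 Hz > fs/2 = 14 Hz, folds to fs − 24 Hz = 4 Hz.
60 Hz mod fs = 4 Hz.
4 Hz ≤ fs/2 = 14 Hz, appears at 4 Hz.
Distinct values: {4 Hz, 6 Hz, 10 Hz}.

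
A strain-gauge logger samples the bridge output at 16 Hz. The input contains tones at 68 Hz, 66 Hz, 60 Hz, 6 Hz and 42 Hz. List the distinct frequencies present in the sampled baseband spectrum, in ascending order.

2 Hz, 4 Hz, 6 Hz

fs/2 = 8 Hz.
68 Hz mod fs = 4 Hz.
4 Hz ≤ fs/2 = 8 Hz, appears at 4 Hz.
66 Hz mod fs = 2 Hz.
2 Hz ≤ fs/2 = 8 Hz, appears at 2 Hz.
60 Hz mod fs = 12 Hz.
12 Hz > fs/2 = 8 Hz, folds to fs − 12 Hz = 4 Hz.
6 Hz ≤ fs/2 = 8 Hz, passes unchanged.
42 Hz mod fs = 10 Hz.
10 Hz > fs/2 = 8 Hz, folds to fs − 10 Hz = 6 Hz.
Distinct values: {2 Hz, 4 Hz, 6 Hz}.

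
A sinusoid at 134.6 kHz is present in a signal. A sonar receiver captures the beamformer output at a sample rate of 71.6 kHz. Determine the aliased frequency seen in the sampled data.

8.6 kHz

134.6 kHz mod fs = 63 kHz.
63 kHz > fs/2 = 35.8 kHz, folds to fs − 63 kHz = 8.6 kHz.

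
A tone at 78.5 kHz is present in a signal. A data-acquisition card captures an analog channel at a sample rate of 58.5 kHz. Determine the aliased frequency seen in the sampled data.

20 kHz

78.5 kHz mod fs = 20 kHz.
20 kHz ≤ fs/2 = 29.25 kHz, appears at 20 kHz.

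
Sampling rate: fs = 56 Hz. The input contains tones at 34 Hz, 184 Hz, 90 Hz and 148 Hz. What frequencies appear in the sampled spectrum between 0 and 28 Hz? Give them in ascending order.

16 Hz, 20 Hz, 22 Hz

fs/2 = 28 Hz.
34 Hz > fs/2 = 28 Hz, folds to fs − 34 Hz = 22 Hz.
184 Hz mod fs = 16 Hz.
16 Hz ≤ fs/2 = 28 Hz, appears at 16 Hz.
90 Hz mod fs = 34 Hz.
34 Hz > fs/2 = 28 Hz, folds to fs − 34 Hz = 22 Hz.
148 Hz mod fs = 36 Hz.
36 Hz > fs/2 = 28 Hz, folds to fs − 36 Hz = 20 Hz.
Distinct values: {16 Hz, 20 Hz, 22 Hz}.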